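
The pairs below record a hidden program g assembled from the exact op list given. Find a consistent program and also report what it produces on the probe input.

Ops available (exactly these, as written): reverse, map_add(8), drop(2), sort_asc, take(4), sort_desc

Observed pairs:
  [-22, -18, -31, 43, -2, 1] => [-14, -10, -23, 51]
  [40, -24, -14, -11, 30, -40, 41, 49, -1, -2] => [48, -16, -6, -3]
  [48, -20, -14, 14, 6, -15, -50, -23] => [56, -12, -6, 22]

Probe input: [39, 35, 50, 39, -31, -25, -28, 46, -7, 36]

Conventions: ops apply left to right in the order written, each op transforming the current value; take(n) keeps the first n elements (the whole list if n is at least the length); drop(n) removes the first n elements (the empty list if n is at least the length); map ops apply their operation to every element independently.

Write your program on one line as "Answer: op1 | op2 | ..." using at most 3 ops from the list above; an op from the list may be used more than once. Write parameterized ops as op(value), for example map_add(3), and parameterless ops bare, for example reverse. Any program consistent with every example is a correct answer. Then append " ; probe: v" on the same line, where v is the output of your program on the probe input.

take(4) | map_add(8) ; probe: [47, 43, 58, 47]

Check, running the answer program on each example:
  [-22, -18, -31, 43, -2, 1] -> [-22, -18, -31, 43] -> [-14, -10, -23, 51]
  [40, -24, -14, -11, 30, -40, 41, 49, -1, -2] -> [40, -24, -14, -11] -> [48, -16, -6, -3]
  [48, -20, -14, 14, 6, -15, -50, -23] -> [48, -20, -14, 14] -> [56, -12, -6, 22]
  probe: [39, 35, 50, 39, -31, -25, -28, 46, -7, 36] -> [39, 35, 50, 39] -> [47, 43, 58, 47]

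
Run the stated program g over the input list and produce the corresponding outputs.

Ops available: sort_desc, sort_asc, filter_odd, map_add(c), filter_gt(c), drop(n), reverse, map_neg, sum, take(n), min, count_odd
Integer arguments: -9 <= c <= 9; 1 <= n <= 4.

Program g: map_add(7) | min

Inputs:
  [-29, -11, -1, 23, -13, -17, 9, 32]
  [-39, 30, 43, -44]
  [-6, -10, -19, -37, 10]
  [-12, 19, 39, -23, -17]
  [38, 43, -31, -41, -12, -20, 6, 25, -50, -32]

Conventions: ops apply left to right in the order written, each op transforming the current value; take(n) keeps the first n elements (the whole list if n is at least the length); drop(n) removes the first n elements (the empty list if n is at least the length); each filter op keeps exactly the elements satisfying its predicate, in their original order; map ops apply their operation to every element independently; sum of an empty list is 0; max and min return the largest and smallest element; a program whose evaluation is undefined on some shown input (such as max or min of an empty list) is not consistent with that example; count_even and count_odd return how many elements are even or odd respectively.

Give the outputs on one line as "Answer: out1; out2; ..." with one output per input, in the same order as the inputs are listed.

Execution, op by op:
  [-29, -11, -1, 23, -13, -17, 9, 32] -> [-22, -4, 6, 30, -6, -10, 16, 39] -> -22
  [-39, 30, 43, -44] -> [-32, 37, 50, -37] -> -37
  [-6, -10, -19, -37, 10] -> [1, -3, -12, -30, 17] -> -30
  [-12, 19, 39, -23, -17] -> [-5, 26, 46, -16, -10] -> -16
  [38, 43, -31, -41, -12, -20, 6, 25, -50, -32] -> [45, 50, -24, -34, -5, -13, 13, 32, -43, -25] -> -43

-22; -37; -30; -16; -43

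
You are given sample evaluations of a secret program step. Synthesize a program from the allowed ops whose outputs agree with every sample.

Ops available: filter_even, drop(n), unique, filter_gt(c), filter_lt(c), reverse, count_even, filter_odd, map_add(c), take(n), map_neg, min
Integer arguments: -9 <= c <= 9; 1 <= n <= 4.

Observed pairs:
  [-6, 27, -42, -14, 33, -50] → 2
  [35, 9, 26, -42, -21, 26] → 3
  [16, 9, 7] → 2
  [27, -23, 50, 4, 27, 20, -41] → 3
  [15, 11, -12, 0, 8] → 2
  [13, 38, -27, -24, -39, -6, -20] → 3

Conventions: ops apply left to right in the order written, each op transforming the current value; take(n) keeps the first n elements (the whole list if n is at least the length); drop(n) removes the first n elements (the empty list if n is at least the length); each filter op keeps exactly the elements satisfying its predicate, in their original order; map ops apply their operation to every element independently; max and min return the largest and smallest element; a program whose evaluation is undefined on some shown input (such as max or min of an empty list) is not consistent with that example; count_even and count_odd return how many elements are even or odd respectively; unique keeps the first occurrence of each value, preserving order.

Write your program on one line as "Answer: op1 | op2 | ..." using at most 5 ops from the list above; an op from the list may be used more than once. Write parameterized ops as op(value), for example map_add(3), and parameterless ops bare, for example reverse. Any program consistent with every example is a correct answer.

unique | map_add(9) | map_neg | filter_even | count_even

Check, running the answer program on each example:
  [-6, 27, -42, -14, 33, -50] -> [-6, 27, -42, -14, 33, -50] -> [3, 36, -33, -5, 42, -41] -> [-3, -36, 33, 5, -42, 41] -> [-36, -42] -> 2
  [35, 9, 26, -42, -21, 26] -> [35, 9, 26, -42, -21] -> [44, 18, 35, -33, -12] -> [-44, -18, -35, 33, 12] -> [-44, -18, 12] -> 3
  [16, 9, 7] -> [16, 9, 7] -> [25, 18, 16] -> [-25, -18, -16] -> [-18, -16] -> 2
  [27, -23, 50, 4, 27, 20, -41] -> [27, -23, 50, 4, 20, -41] -> [36, -14, 59, 13, 29, -32] -> [-36, 14, -59, -13, -29, 32] -> [-36, 14, 32] -> 3
  [15, 11, -12, 0, 8] -> [15, 11, -12, 0, 8] -> [24, 20, -3, 9, 17] -> [-24, -20, 3, -9, -17] -> [-24, -20] -> 2
  [13, 38, -27, -24, -39, -6, -20] -> [13, 38, -27, -24, -39, -6, -20] -> [22, 47, -18, -15, -30, 3, -11] -> [-22, -47, 18, 15, 30, -3, 11] -> [-22, 18, 30] -> 3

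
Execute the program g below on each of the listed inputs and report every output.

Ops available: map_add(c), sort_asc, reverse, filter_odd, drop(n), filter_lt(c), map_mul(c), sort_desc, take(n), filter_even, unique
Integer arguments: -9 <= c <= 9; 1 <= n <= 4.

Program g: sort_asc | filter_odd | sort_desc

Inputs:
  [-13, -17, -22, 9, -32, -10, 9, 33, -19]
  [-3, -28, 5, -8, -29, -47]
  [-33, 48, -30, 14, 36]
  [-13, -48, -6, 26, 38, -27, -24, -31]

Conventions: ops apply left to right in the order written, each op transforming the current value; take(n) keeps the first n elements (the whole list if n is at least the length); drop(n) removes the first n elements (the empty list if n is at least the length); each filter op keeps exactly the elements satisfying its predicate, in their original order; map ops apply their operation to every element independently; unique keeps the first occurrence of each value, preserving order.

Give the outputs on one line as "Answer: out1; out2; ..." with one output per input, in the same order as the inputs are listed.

Execution, op by op:
  [-13, -17, -22, 9, -32, -10, 9, 33, -19] -> [-32, -22, -19, -17, -13, -10, 9, 9, 33] -> [-19, -17, -13, 9, 9, 33] -> [33, 9, 9, -13, -17, -19]
  [-3, -28, 5, -8, -29, -47] -> [-47, -29, -28, -8, -3, 5] -> [-47, -29, -3, 5] -> [5, -3, -29, -47]
  [-33, 48, -30, 14, 36] -> [-33, -30, 14, 36, 48] -> [-33] -> [-33]
  [-13, -48, -6, 26, 38, -27, -24, -31] -> [-48, -31, -27, -24, -13, -6, 26, 38] -> [-31, -27, -13] -> [-13, -27, -31]

[33, 9, 9, -13, -17, -19]; [5, -3, -29, -47]; [-33]; [-13, -27, -31]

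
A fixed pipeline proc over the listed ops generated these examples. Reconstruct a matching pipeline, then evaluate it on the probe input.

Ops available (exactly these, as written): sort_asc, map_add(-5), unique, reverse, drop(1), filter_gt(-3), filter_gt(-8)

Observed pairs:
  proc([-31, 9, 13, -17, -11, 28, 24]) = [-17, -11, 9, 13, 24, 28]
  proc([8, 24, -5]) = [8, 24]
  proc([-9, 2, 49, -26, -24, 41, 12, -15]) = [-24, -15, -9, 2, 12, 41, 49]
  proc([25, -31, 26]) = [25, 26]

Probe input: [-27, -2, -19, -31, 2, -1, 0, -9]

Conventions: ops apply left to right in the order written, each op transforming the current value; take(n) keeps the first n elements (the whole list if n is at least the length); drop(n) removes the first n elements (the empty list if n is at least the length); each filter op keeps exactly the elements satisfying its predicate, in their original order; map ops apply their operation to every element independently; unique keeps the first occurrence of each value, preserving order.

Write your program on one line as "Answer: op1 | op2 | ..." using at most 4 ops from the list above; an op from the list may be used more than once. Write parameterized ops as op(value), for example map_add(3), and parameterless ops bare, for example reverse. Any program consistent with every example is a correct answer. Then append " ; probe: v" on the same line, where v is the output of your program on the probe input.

reverse | sort_asc | drop(1) ; probe: [-27, -19, -9, -2, -1, 0, 2]

Check, running the answer program on each example:
  [-31, 9, 13, -17, -11, 28, 24] -> [24, 28, -11, -17, 13, 9, -31] -> [-31, -17, -11, 9, 13, 24, 28] -> [-17, -11, 9, 13, 24, 28]
  [8, 24, -5] -> [-5, 24, 8] -> [-5, 8, 24] -> [8, 24]
  [-9, 2, 49, -26, -24, 41, 12, -15] -> [-15, 12, 41, -24, -26, 49, 2, -9] -> [-26, -24, -15, -9, 2, 12, 41, 49] -> [-24, -15, -9, 2, 12, 41, 49]
  [25, -31, 26] -> [26, -31, 25] -> [-31, 25, 26] -> [25, 26]
  probe: [-27, -2, -19, -31, 2, -1, 0, -9] -> [-9, 0, -1, 2, -31, -19, -2, -27] -> [-31, -27, -19, -9, -2, -1, 0, 2] -> [-27, -19, -9, -2, -1, 0, 2]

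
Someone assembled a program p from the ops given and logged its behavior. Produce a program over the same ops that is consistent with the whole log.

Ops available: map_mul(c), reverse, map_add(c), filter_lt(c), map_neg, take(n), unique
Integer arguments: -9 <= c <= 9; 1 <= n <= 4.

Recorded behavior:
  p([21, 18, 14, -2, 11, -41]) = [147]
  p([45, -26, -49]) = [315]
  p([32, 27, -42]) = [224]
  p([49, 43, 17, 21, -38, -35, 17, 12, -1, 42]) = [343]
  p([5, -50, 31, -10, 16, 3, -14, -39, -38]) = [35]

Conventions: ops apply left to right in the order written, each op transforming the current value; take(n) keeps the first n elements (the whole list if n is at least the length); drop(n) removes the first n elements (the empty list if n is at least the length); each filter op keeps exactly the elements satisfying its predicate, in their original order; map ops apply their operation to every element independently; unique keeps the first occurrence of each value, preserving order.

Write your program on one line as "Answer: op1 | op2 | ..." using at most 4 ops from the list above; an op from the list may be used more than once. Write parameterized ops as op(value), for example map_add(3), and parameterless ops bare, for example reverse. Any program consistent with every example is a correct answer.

unique | map_mul(7) | take(2) | take(1)

Check, running the answer program on each example:
  [21, 18, 14, -2, 11, -41] -> [21, 18, 14, -2, 11, -41] -> [147, 126, 98, -14, 77, -287] -> [147, 126] -> [147]
  [45, -26, -49] -> [45, -26, -49] -> [315, -182, -343] -> [315, -182] -> [315]
  [32, 27, -42] -> [32, 27, -42] -> [224, 189, -294] -> [224, 189] -> [224]
  [49, 43, 17, 21, -38, -35, 17, 12, -1, 42] -> [49, 43, 17, 21, -38, -35, 12, -1, 42] -> [343, 301, 119, 147, -266, -245, 84, -7, 294] -> [343, 301] -> [343]
  [5, -50, 31, -10, 16, 3, -14, -39, -38] -> [5, -50, 31, -10, 16, 3, -14, -39, -38] -> [35, -350, 217, -70, 112, 21, -98, -273, -266] -> [35, -350] -> [35]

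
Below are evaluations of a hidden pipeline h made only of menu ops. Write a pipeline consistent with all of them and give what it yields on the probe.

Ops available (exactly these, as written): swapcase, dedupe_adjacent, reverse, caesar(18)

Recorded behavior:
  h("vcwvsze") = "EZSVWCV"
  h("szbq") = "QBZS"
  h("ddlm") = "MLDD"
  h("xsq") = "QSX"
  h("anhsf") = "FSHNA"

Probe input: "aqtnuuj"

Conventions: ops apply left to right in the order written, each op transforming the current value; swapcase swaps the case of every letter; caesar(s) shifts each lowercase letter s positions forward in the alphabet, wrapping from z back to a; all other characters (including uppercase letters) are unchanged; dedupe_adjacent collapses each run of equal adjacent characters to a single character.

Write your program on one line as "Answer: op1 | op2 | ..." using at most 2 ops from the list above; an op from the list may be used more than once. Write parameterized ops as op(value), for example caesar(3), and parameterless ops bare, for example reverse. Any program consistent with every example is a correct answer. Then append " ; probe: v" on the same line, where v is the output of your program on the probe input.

reverse | swapcase ; probe: "JUUNTQA"

Check, running the answer program on each example:
  "vcwvsze" -> "ezsvwcv" -> "EZSVWCV"
  "szbq" -> "qbzs" -> "QBZS"
  "ddlm" -> "mldd" -> "MLDD"
  "xsq" -> "qsx" -> "QSX"
  "anhsf" -> "fshna" -> "FSHNA"
  probe: "aqtnuuj" -> "juuntqa" -> "JUUNTQA"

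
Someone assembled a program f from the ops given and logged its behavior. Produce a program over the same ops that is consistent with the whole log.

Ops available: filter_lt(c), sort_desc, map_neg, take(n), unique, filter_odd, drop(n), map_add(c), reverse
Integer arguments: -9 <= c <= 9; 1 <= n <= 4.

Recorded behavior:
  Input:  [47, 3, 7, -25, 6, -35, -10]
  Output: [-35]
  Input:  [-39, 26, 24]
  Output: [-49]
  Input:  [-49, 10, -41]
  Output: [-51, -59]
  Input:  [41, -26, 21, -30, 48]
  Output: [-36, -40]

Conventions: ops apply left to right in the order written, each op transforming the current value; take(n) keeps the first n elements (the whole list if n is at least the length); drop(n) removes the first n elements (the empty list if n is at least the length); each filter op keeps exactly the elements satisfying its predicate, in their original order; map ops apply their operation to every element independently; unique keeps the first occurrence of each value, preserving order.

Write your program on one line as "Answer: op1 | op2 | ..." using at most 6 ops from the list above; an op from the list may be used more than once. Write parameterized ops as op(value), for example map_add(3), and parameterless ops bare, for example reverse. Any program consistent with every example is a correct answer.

take(4) | map_add(3) | sort_desc | filter_lt(-8) | map_add(-9) | map_add(-4)

Check, running the answer program on each example:
  [47, 3, 7, -25, 6, -35, -10] -> [47, 3, 7, -25] -> [50, 6, 10, -22] -> [50, 10, 6, -22] -> [-22] -> [-31] -> [-35]
  [-39, 26, 24] -> [-39, 26, 24] -> [-36, 29, 27] -> [29, 27, -36] -> [-36] -> [-45] -> [-49]
  [-49, 10, -41] -> [-49, 10, -41] -> [-46, 13, -38] -> [13, -38, -46] -> [-38, -46] -> [-47, -55] -> [-51, -59]
  [41, -26, 21, -30, 48] -> [41, -26, 21, -30] -> [44, -23, 24, -27] -> [44, 24, -23, -27] -> [-23, -27] -> [-32, -36] -> [-36, -40]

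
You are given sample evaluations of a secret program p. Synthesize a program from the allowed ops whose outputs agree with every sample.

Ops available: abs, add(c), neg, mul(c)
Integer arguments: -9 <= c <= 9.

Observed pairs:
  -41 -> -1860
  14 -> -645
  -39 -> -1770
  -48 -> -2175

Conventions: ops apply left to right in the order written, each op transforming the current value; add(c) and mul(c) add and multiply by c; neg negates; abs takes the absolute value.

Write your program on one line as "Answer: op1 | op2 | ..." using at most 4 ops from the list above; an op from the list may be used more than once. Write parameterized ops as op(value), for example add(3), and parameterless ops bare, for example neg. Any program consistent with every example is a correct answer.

mul(9) | abs | add(3) | mul(-5)

Check, running the answer program on each example:
  -41 -> -369 -> 369 -> 372 -> -1860
  14 -> 126 -> 126 -> 129 -> -645
  -39 -> -351 -> 351 -> 354 -> -1770
  -48 -> -432 -> 432 -> 435 -> -2175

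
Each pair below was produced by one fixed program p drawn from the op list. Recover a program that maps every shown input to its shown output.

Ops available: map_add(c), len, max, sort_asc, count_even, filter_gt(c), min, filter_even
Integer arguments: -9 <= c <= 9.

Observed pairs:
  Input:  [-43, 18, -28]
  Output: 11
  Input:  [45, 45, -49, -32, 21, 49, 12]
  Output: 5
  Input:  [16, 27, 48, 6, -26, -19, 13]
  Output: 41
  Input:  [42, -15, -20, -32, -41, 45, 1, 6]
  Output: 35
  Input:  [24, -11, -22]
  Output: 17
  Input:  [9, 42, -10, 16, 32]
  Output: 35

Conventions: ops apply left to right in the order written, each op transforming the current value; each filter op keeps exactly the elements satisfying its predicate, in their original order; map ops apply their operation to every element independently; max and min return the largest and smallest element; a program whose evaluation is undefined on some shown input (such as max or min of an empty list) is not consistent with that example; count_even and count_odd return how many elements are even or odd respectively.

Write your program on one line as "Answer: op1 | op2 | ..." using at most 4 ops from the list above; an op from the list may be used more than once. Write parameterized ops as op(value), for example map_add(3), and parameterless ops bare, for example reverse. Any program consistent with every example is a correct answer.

filter_even | map_add(-7) | sort_asc | max

Check, running the answer program on each example:
  [-43, 18, -28] -> [18, -28] -> [11, -35] -> [-35, 11] -> 11
  [45, 45, -49, -32, 21, 49, 12] -> [-32, 12] -> [-39, 5] -> [-39, 5] -> 5
  [16, 27, 48, 6, -26, -19, 13] -> [16, 48, 6, -26] -> [9, 41, -1, -33] -> [-33, -1, 9, 41] -> 41
  [42, -15, -20, -32, -41, 45, 1, 6] -> [42, -20, -32, 6] -> [35, -27, -39, -1] -> [-39, -27, -1, 35] -> 35
  [24, -11, -22] -> [24, -22] -> [17, -29] -> [-29, 17] -> 17
  [9, 42, -10, 16, 32] -> [42, -10, 16, 32] -> [35, -17, 9, 25] -> [-17, 9, 25, 35] -> 35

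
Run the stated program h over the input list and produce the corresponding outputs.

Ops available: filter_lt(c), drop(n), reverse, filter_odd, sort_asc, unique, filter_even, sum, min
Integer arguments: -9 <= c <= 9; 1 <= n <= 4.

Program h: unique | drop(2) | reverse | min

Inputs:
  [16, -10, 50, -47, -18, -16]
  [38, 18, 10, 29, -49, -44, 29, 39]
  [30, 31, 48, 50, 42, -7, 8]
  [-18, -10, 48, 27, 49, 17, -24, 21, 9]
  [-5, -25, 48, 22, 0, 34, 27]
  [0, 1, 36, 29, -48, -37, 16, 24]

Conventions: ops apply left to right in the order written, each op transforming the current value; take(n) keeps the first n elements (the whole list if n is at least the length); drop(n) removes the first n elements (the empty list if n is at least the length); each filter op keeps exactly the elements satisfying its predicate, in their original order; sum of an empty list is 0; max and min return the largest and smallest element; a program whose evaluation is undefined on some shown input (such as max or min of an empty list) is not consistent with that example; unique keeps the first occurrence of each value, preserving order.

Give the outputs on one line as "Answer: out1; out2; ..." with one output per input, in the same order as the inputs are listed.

-47; -49; -7; -24; 0; -48

Execution, op by op:
  [16, -10, 50, -47, -18, -16] -> [16, -10, 50, -47, -18, -16] -> [50, -47, -18, -16] -> [-16, -18, -47, 50] -> -47
  [38, 18, 10, 29, -49, -44, 29, 39] -> [38, 18, 10, 29, -49, -44, 39] -> [10, 29, -49, -44, 39] -> [39, -44, -49, 29, 10] -> -49
  [30, 31, 48, 50, 42, -7, 8] -> [30, 31, 48, 50, 42, -7, 8] -> [48, 50, 42, -7, 8] -> [8, -7, 42, 50, 48] -> -7
  [-18, -10, 48, 27, 49, 17, -24, 21, 9] -> [-18, -10, 48, 27, 49, 17, -24, 21, 9] -> [48, 27, 49, 17, -24, 21, 9] -> [9, 21, -24, 17, 49, 27, 48] -> -24
  [-5, -25, 48, 22, 0, 34, 27] -> [-5, -25, 48, 22, 0, 34, 27] -> [48, 22, 0, 34, 27] -> [27, 34, 0, 22, 48] -> 0
  [0, 1, 36, 29, -48, -37, 16, 24] -> [0, 1, 36, 29, -48, -37, 16, 24] -> [36, 29, -48, -37, 16, 24] -> [24, 16, -37, -48, 29, 36] -> -48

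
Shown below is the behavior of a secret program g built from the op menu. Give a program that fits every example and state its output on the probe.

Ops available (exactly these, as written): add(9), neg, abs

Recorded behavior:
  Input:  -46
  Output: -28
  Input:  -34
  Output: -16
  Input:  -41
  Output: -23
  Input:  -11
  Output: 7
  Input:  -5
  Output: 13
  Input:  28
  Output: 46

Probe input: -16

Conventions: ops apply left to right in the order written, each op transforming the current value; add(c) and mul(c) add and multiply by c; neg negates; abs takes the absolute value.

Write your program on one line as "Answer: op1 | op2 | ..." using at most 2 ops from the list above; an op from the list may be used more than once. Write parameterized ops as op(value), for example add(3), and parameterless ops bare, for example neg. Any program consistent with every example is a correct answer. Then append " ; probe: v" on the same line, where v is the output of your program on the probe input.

add(9) | add(9) ; probe: 2

Check, running the answer program on each example:
  -46 -> -37 -> -28
  -34 -> -25 -> -16
  -41 -> -32 -> -23
  -11 -> -2 -> 7
  -5 -> 4 -> 13
  28 -> 37 -> 46
  probe: -16 -> -7 -> 2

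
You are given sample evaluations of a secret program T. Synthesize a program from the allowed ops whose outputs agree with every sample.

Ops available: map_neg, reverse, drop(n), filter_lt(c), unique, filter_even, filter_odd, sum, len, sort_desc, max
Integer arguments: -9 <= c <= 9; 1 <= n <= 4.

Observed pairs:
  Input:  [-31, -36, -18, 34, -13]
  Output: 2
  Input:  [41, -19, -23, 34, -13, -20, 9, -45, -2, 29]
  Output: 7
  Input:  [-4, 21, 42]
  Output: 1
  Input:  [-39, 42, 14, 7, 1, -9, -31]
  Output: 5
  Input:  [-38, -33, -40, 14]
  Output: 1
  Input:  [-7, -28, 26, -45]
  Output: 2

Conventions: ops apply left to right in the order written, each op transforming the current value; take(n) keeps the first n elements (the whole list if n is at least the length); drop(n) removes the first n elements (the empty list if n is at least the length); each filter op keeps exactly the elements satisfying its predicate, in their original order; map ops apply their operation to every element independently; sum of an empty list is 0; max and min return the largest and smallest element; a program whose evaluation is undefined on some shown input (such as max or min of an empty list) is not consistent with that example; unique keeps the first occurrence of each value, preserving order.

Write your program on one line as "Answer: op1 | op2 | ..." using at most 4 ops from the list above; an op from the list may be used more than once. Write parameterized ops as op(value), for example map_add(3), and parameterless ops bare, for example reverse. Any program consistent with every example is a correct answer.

map_neg | filter_odd | len

Check, running the answer program on each example:
  [-31, -36, -18, 34, -13] -> [31, 36, 18, -34, 13] -> [31, 13] -> 2
  [41, -19, -23, 34, -13, -20, 9, -45, -2, 29] -> [-41, 19, 23, -34, 13, 20, -9, 45, 2, -29] -> [-41, 19, 23, 13, -9, 45, -29] -> 7
  [-4, 21, 42] -> [4, -21, -42] -> [-21] -> 1
  [-39, 42, 14, 7, 1, -9, -31] -> [39, -42, -14, -7, -1, 9, 31] -> [39, -7, -1, 9, 31] -> 5
  [-38, -33, -40, 14] -> [38, 33, 40, -14] -> [33] -> 1
  [-7, -28, 26, -45] -> [7, 28, -26, 45] -> [7, 45] -> 2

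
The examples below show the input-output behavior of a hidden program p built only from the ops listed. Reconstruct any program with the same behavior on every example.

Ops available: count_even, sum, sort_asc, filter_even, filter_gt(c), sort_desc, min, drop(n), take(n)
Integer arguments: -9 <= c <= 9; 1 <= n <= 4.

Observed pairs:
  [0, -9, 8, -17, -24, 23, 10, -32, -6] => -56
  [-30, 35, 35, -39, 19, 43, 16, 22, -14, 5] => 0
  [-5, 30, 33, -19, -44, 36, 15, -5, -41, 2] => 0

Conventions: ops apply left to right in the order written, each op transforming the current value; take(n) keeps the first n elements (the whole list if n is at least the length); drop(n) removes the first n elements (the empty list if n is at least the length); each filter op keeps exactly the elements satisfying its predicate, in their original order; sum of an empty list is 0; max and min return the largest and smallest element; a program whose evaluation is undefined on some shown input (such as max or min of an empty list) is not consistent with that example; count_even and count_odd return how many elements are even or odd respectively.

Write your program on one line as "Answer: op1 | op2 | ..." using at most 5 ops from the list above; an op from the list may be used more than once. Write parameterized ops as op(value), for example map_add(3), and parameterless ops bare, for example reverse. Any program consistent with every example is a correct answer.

sort_desc | filter_even | drop(1) | drop(3) | sum

Check, running the answer program on each example:
  [0, -9, 8, -17, -24, 23, 10, -32, -6] -> [23, 10, 8, 0, -6, -9, -17, -24, -32] -> [10, 8, 0, -6, -24, -32] -> [8, 0, -6, -24, -32] -> [-24, -32] -> -56
  [-30, 35, 35, -39, 19, 43, 16, 22, -14, 5] -> [43, 35, 35, 22, 19, 16, 5, -14, -30, -39] -> [22, 16, -14, -30] -> [16, -14, -30] -> [] -> 0
  [-5, 30, 33, -19, -44, 36, 15, -5, -41, 2] -> [36, 33, 30, 15, 2, -5, -5, -19, -41, -44] -> [36, 30, 2, -44] -> [30, 2, -44] -> [] -> 0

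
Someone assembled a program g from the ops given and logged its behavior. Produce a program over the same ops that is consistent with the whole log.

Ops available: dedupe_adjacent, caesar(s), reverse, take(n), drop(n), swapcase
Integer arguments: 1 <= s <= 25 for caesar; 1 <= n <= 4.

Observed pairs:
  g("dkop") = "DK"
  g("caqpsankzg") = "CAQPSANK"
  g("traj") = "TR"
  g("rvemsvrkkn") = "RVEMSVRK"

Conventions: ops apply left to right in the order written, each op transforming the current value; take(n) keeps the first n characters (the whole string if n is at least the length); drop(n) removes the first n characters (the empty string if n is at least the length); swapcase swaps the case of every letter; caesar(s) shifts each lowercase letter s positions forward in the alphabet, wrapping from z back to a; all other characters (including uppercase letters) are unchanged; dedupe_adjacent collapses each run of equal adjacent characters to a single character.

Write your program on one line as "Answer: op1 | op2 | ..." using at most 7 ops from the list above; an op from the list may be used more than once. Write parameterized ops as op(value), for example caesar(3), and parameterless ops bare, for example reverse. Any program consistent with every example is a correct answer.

swapcase | reverse | swapcase | drop(2) | reverse | swapcase

Check, running the answer program on each example:
  "dkop" -> "DKOP" -> "POKD" -> "pokd" -> "kd" -> "dk" -> "DK"
  "caqpsankzg" -> "CAQPSANKZG" -> "GZKNASPQAC" -> "gzknaspqac" -> "knaspqac" -> "caqpsank" -> "CAQPSANK"
  "traj" -> "TRAJ" -> "JART" -> "jart" -> "rt" -> "tr" -> "TR"
  "rvemsvrkkn" -> "RVEMSVRKKN" -> "NKKRVSMEVR" -> "nkkrvsmevr" -> "krvsmevr" -> "rvemsvrk" -> "RVEMSVRK"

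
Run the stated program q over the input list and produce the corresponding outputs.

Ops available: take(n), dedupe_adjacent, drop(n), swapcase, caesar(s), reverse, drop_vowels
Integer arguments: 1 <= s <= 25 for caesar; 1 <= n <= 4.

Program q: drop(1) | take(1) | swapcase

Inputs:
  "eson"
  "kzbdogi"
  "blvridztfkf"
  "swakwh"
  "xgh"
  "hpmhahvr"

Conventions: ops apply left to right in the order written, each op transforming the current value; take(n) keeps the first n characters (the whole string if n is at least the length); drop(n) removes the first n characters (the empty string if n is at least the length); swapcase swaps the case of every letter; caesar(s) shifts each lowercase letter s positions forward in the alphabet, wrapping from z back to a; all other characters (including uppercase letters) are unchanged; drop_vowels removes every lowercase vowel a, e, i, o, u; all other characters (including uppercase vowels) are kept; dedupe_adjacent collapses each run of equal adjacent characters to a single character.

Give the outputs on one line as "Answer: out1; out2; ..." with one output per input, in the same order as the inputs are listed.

"S"; "Z"; "L"; "W"; "G"; "P"

Execution, op by op:
  "eson" -> "son" -> "s" -> "S"
  "kzbdogi" -> "zbdogi" -> "z" -> "Z"
  "blvridztfkf" -> "lvridztfkf" -> "l" -> "L"
  "swakwh" -> "wakwh" -> "w" -> "W"
  "xgh" -> "gh" -> "g" -> "G"
  "hpmhahvr" -> "pmhahvr" -> "p" -> "P"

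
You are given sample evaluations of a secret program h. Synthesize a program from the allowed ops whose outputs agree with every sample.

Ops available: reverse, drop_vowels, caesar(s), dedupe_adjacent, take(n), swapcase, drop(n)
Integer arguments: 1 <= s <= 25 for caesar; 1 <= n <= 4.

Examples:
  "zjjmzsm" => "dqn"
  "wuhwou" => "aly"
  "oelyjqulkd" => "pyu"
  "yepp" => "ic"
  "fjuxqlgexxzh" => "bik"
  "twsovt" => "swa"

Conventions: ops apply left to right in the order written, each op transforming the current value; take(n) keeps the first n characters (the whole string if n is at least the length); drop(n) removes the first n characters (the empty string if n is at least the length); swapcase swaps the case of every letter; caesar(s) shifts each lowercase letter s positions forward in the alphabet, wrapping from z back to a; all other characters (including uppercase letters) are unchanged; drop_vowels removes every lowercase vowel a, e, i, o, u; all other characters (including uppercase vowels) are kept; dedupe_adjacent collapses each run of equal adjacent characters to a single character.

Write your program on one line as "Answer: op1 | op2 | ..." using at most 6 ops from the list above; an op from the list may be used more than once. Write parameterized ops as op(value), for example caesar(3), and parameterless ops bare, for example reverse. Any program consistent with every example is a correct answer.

reverse | drop(2) | dedupe_adjacent | take(3) | caesar(4)

Check, running the answer program on each example:
  "zjjmzsm" -> "mszmjjz" -> "zmjjz" -> "zmjz" -> "zmj" -> "dqn"
  "wuhwou" -> "uowhuw" -> "whuw" -> "whuw" -> "whu" -> "aly"
  "oelyjqulkd" -> "dkluqjyleo" -> "luqjyleo" -> "luqjyleo" -> "luq" -> "pyu"
  "yepp" -> "ppey" -> "ey" -> "ey" -> "ey" -> "ic"
  "fjuxqlgexxzh" -> "hzxxeglqxujf" -> "xxeglqxujf" -> "xeglqxujf" -> "xeg" -> "bik"
  "twsovt" -> "tvoswt" -> "oswt" -> "oswt" -> "osw" -> "swa"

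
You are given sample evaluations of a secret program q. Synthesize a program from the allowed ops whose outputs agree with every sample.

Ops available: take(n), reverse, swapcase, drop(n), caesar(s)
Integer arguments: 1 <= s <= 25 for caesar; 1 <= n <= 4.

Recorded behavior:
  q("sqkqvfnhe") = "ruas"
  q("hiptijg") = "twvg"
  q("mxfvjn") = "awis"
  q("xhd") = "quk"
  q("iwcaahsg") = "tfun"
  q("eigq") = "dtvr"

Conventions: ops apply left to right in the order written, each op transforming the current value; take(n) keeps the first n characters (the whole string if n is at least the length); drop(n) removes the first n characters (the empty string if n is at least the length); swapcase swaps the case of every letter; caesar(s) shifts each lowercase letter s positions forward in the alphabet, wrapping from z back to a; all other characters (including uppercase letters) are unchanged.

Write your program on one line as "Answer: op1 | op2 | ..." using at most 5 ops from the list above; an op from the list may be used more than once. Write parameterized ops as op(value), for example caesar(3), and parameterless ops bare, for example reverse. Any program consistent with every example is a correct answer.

caesar(21) | caesar(4) | caesar(14) | reverse | take(4)

Check, running the answer program on each example:
  "sqkqvfnhe" -> "nlflqaicz" -> "rpjpuemgd" -> "fdxdisaur" -> "ruasidxdf" -> "ruas"
  "hiptijg" -> "cdkodeb" -> "ghoshif" -> "uvcgvwt" -> "twvgcvu" -> "twvg"
  "mxfvjn" -> "hsaqei" -> "lweuim" -> "zksiwa" -> "awiskz" -> "awis"
  "xhd" -> "scy" -> "wgc" -> "kuq" -> "quk" -> "quk"
  "iwcaahsg" -> "drxvvcnb" -> "hvbzzgrf" -> "vjpnnuft" -> "tfunnpjv" -> "tfun"
  "eigq" -> "zdbl" -> "dhfp" -> "rvtd" -> "dtvr" -> "dtvr"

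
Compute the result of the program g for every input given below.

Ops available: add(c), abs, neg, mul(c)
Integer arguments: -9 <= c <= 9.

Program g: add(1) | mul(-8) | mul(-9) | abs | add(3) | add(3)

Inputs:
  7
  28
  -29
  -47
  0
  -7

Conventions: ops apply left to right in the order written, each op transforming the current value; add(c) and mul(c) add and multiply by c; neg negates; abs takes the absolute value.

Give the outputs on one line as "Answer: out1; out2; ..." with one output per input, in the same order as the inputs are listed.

Execution, op by op:
  7 -> 8 -> -64 -> 576 -> 576 -> 579 -> 582
  28 -> 29 -> -232 -> 2088 -> 2088 -> 2091 -> 2094
  -29 -> -28 -> 224 -> -2016 -> 2016 -> 2019 -> 2022
  -47 -> -46 -> 368 -> -3312 -> 3312 -> 3315 -> 3318
  0 -> 1 -> -8 -> 72 -> 72 -> 75 -> 78
  -7 -> -6 -> 48 -> -432 -> 432 -> 435 -> 438

582; 2094; 2022; 3318; 78; 438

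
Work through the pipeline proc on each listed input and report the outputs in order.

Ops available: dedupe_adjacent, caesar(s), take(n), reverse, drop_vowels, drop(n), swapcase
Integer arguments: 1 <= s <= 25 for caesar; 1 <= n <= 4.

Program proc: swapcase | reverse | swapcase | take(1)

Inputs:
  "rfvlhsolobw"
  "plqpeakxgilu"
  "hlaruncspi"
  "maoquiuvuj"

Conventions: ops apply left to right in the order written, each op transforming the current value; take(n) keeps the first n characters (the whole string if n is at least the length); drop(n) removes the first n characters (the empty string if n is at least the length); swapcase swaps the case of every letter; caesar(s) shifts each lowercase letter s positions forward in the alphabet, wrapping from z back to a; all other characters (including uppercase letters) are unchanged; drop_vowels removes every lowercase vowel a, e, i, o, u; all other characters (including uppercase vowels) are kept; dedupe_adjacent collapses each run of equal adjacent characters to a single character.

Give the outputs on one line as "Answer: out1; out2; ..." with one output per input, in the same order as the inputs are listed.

Execution, op by op:
  "rfvlhsolobw" -> "RFVLHSOLOBW" -> "WBOLOSHLVFR" -> "wboloshlvfr" -> "w"
  "plqpeakxgilu" -> "PLQPEAKXGILU" -> "ULIGXKAEPQLP" -> "uligxkaepqlp" -> "u"
  "hlaruncspi" -> "HLARUNCSPI" -> "IPSCNURALH" -> "ipscnuralh" -> "i"
  "maoquiuvuj" -> "MAOQUIUVUJ" -> "JUVUIUQOAM" -> "juvuiuqoam" -> "j"

"w"; "u"; "i"; "j"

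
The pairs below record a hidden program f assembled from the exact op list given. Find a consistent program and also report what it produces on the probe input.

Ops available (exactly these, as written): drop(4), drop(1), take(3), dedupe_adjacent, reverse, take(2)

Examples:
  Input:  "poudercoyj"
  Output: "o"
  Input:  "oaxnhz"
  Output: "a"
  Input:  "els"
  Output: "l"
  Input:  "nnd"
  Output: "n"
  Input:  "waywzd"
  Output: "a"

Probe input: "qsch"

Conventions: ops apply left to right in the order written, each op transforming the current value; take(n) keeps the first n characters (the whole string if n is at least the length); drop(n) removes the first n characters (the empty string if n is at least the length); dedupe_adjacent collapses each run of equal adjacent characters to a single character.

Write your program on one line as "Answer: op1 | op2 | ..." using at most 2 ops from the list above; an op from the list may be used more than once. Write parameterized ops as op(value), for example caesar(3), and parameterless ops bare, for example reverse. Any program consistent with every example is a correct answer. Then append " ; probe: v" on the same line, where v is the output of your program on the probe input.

take(2) | drop(1) ; probe: "s"

Check, running the answer program on each example:
  "poudercoyj" -> "po" -> "o"
  "oaxnhz" -> "oa" -> "a"
  "els" -> "el" -> "l"
  "nnd" -> "nn" -> "n"
  "waywzd" -> "wa" -> "a"
  probe: "qsch" -> "qs" -> "s"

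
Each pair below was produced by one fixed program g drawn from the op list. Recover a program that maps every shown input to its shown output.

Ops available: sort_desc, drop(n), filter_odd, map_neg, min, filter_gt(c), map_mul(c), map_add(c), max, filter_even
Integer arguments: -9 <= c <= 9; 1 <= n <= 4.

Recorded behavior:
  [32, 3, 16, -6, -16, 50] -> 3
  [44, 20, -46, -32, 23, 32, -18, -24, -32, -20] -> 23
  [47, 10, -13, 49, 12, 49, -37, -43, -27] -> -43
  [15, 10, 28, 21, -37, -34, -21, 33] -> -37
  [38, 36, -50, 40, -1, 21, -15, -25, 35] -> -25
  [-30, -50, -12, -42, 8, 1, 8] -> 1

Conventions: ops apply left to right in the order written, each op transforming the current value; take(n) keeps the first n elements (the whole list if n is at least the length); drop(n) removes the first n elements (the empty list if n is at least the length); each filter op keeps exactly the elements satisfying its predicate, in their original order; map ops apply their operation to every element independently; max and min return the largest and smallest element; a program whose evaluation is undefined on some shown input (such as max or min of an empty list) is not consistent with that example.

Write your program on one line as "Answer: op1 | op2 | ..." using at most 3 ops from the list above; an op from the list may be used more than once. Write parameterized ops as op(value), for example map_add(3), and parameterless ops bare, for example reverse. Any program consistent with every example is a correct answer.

filter_odd | min

Check, running the answer program on each example:
  [32, 3, 16, -6, -16, 50] -> [3] -> 3
  [44, 20, -46, -32, 23, 32, -18, -24, -32, -20] -> [23] -> 23
  [47, 10, -13, 49, 12, 49, -37, -43, -27] -> [47, -13, 49, 49, -37, -43, -27] -> -43
  [15, 10, 28, 21, -37, -34, -21, 33] -> [15, 21, -37, -21, 33] -> -37
  [38, 36, -50, 40, -1, 21, -15, -25, 35] -> [-1, 21, -15, -25, 35] -> -25
  [-30, -50, -12, -42, 8, 1, 8] -> [1] -> 1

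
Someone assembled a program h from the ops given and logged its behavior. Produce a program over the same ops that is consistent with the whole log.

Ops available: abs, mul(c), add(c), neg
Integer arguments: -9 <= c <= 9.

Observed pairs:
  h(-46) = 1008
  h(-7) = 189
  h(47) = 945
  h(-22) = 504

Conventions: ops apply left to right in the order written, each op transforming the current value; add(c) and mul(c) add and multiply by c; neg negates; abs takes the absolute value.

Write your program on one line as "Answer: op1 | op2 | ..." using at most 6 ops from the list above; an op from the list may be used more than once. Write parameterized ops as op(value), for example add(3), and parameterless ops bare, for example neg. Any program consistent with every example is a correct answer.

add(6) | add(-8) | neg | mul(-3) | abs | mul(7)

Check, running the answer program on each example:
  -46 -> -40 -> -48 -> 48 -> -144 -> 144 -> 1008
  -7 -> -1 -> -9 -> 9 -> -27 -> 27 -> 189
  47 -> 53 -> 45 -> -45 -> 135 -> 135 -> 945
  -22 -> -16 -> -24 -> 24 -> -72 -> 72 -> 504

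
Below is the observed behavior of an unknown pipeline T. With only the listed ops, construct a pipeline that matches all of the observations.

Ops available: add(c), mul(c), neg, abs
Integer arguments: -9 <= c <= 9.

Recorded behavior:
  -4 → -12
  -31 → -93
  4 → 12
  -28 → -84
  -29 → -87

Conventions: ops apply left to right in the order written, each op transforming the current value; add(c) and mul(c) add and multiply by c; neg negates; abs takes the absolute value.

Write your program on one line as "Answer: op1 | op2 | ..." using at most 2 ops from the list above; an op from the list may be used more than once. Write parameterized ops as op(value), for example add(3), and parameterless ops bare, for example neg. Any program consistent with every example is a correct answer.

neg | mul(-3)

Check, running the answer program on each example:
  -4 -> 4 -> -12
  -31 -> 31 -> -93
  4 -> -4 -> 12
  -28 -> 28 -> -84
  -29 -> 29 -> -87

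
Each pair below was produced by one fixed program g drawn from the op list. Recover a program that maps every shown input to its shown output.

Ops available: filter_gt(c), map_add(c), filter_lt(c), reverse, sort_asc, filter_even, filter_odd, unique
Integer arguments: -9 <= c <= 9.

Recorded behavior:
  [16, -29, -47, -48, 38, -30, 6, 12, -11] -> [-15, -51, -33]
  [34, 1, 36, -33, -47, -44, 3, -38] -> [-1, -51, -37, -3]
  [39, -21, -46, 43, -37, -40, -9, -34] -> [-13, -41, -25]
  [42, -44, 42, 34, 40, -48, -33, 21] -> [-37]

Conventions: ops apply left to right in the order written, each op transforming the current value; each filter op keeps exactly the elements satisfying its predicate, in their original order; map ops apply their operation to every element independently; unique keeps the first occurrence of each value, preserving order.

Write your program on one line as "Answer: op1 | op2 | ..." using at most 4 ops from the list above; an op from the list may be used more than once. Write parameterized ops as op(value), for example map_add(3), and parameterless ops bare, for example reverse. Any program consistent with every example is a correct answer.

filter_lt(4) | reverse | filter_odd | map_add(-4)

Check, running the answer program on each example:
  [16, -29, -47, -48, 38, -30, 6, 12, -11] -> [-29, -47, -48, -30, -11] -> [-11, -30, -48, -47, -29] -> [-11, -47, -29] -> [-15, -51, -33]
  [34, 1, 36, -33, -47, -44, 3, -38] -> [1, -33, -47, -44, 3, -38] -> [-38, 3, -44, -47, -33, 1] -> [3, -47, -33, 1] -> [-1, -51, -37, -3]
  [39, -21, -46, 43, -37, -40, -9, -34] -> [-21, -46, -37, -40, -9, -34] -> [-34, -9, -40, -37, -46, -21] -> [-9, -37, -21] -> [-13, -41, -25]
  [42, -44, 42, 34, 40, -48, -33, 21] -> [-44, -48, -33] -> [-33, -48, -44] -> [-33] -> [-37]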